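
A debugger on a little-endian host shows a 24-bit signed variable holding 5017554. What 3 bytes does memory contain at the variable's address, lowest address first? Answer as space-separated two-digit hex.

5017554 in hexadecimal, padded to 24 bits, is 0x4C8FD2.
Split into bytes (most-significant first): 4C 8F D2.
In little-endian order the low byte comes first in memory.
So at ascending addresses the bytes are D2 8F 4C.

D2 8F 4C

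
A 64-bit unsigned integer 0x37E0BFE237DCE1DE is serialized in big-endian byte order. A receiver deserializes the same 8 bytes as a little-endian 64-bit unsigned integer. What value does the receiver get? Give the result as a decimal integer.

16060359878765436983

Stored big-endian, the bytes at ascending addresses are 37 E0 BF E2 37 DC E1 DE.
Read back as little-endian, the first byte is least significant, giving 0xDEE1DC37E2BFE037.
0xDEE1DC37E2BFE037 = 16060359878765436983.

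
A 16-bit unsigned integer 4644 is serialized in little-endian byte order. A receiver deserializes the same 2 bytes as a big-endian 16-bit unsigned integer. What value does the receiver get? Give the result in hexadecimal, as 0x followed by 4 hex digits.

4644 in 16-bit hexadecimal is 0x1224.
Stored little-endian, the bytes at ascending addresses are 24 12.
Read back as big-endian, the last byte is least significant, giving 0x2412.

0x2412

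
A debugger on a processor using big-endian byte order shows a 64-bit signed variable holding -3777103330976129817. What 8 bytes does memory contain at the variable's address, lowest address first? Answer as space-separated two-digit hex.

CB 95 08 88 4D 39 1C E7

Two's complement of -3777103330976129817 in 64 bits: 3777103330976129817 = 0x346AF777B2C6E319; invert → 0xCB9508884D391CE6; add 1 → 0xCB9508884D391CE7.
Split into bytes (most-significant first): CB 95 08 88 4D 39 1C E7.
Big-endian stores the most-significant byte at the lowest address.
So the memory order matches the most-significant-first order: CB 95 08 88 4D 39 1C E7.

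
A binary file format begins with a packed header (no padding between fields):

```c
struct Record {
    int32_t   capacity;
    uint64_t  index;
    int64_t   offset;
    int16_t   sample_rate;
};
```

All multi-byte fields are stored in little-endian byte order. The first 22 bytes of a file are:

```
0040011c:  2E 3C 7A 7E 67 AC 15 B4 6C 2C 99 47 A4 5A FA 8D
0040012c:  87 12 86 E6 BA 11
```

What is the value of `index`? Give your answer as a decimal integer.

5159203693519023207

`index` follows `capacity` (4 bytes), so it starts at byte offset 4 and occupies 8 bytes.
Bytes at offsets 4..11: 67 AC 15 B4 6C 2C 99 47.
Little-endian: lowest address holds the least-significant byte.
Reassemble most-significant byte first: 47 99 2C 6C B4 15 AC 67 → 0x47992C6CB415AC67.
0x47992C6CB415AC67 = 5159203693519023207.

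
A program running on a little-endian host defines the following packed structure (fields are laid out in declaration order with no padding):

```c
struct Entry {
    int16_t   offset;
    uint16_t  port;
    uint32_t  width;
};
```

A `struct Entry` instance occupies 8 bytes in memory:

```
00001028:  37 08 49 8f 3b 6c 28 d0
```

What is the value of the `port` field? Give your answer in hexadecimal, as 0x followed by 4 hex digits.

0x8F49

`port` follows `offset` (2 bytes), so it starts at byte offset 2 and occupies 2 bytes.
Bytes at offsets 2..3: 49 8F.
In little-endian order the low byte comes first in memory.
Reassemble most-significant byte first: 8F 49 → 0x8F49.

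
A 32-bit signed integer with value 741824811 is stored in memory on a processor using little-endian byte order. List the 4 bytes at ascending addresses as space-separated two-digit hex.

741824811 in hexadecimal, padded to 32 bits, is 0x2C37592B.
Split into bytes (most-significant first): 2C 37 59 2B.
In little-endian order the low byte comes first in memory.
So at ascending addresses the bytes are 2B 59 37 2C.

2B 59 37 2C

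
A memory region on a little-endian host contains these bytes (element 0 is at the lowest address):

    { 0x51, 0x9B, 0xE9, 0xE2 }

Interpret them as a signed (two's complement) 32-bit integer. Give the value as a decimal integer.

-488006831

Little-endian: lowest address holds the least-significant byte.
Reassemble most-significant byte first: E2 E9 9B 51 → 0xE2E99B51.
Top bit is set, so as a signed 32-bit value this is 0xE2E99B51 − 2^32 = -488006831.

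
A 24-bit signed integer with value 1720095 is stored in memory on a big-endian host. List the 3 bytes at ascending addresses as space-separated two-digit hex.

1A 3F 1F

1720095 in hexadecimal, padded to 24 bits, is 0x1A3F1F.
Split into bytes (most-significant first): 1A 3F 1F.
In big-endian order the high byte comes first in memory.
So the memory order matches the most-significant-first order: 1A 3F 1F.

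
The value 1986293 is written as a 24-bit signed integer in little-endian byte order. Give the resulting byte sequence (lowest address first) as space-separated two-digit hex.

F5 4E 1E

1986293 in hexadecimal, padded to 24 bits, is 0x1E4EF5.
Split into bytes (most-significant first): 1E 4E F5.
Little-endian: lowest address holds the least-significant byte.
So at ascending addresses the bytes are F5 4E 1E.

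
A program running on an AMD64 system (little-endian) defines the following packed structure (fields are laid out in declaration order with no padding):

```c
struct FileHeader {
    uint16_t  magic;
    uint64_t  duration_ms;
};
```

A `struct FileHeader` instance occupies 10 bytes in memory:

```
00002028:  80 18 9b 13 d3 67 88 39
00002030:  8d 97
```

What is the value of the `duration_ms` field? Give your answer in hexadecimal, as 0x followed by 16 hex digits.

0x978D398867D3139B

`duration_ms` follows `magic` (2 bytes), so it starts at byte offset 2 and occupies 8 bytes.
Bytes at offsets 2..9: 9B 13 D3 67 88 39 8D 97.
In little-endian order the low byte comes first in memory.
Reassemble most-significant byte first: 97 8D 39 88 67 D3 13 9B → 0x978D398867D3139B.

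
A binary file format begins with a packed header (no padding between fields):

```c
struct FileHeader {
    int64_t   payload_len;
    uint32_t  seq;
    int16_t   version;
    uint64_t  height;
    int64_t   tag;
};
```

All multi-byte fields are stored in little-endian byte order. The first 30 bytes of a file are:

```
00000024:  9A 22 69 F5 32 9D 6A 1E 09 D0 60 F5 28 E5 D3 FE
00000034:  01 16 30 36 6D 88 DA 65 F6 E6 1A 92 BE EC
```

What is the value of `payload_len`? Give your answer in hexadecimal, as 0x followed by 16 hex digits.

`payload_len` is the first field, at byte offset 0, occupying 8 bytes.
Bytes at offsets 0..7: 9A 22 69 F5 32 9D 6A 1E.
Little-endian stores the least-significant byte at the lowest address.
Reassemble most-significant byte first: 1E 6A 9D 32 F5 69 22 9A → 0x1E6A9D32F569229A.

0x1E6A9D32F569229A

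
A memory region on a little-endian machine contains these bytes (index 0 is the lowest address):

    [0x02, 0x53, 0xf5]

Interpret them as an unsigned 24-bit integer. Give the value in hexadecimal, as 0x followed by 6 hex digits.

0xF55302

Little-endian stores the least-significant byte at the lowest address.
Reassemble most-significant byte first: F5 53 02 → 0xF55302.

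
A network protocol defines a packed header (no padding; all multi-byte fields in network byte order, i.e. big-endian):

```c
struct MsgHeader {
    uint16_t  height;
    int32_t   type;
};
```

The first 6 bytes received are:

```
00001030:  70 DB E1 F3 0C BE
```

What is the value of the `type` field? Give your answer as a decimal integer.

-504165186

`type` follows `height` (2 bytes), so it starts at byte offset 2 and occupies 4 bytes.
Bytes at offsets 2..5: E1 F3 0C BE.
Big-endian stores the most-significant byte at the lowest address.
The bytes are already most-significant first: 0xE1F30CBE.
Top bit is set, so as a signed 32-bit value this is 0xE1F30CBE − 2^32 = -504165186.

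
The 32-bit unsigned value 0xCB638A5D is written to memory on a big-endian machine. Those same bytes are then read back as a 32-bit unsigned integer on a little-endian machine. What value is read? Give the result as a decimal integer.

Stored big-endian, the bytes at ascending addresses are CB 63 8A 5D.
Read back as little-endian, the first byte is least significant, giving 0x5D8A63CB.
0x5D8A63CB = 1569350603.

1569350603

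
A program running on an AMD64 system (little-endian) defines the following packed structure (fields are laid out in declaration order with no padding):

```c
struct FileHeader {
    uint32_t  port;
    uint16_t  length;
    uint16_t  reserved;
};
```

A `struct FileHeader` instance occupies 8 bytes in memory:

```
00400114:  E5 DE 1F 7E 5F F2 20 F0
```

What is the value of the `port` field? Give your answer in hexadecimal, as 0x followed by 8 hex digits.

`port` is the first field, at byte offset 0, occupying 4 bytes.
Bytes at offsets 0..3: E5 DE 1F 7E.
Little-endian stores the least-significant byte at the lowest address.
Reassemble most-significant byte first: 7E 1F DE E5 → 0x7E1FDEE5.

0x7E1FDEE5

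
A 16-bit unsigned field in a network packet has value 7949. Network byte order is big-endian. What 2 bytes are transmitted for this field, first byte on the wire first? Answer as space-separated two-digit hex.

1F 0D

7949 in hexadecimal, padded to 16 bits, is 0x1F0D.
Split into bytes (most-significant first): 1F 0D.
In big-endian order the high byte comes first in memory.
So the memory order matches the most-significant-first order: 1F 0D.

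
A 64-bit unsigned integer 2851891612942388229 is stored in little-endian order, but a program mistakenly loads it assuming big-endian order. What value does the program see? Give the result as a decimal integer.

417806581580993319

2851891612942388229 in 64-bit hexadecimal is 0x2793F44FDF58CC05.
Stored little-endian, the bytes at ascending addresses are 05 CC 58 DF 4F F4 93 27.
Read back as big-endian, the last byte is least significant, giving 0x05CC58DF4FF49327.
0x05CC58DF4FF49327 = 417806581580993319.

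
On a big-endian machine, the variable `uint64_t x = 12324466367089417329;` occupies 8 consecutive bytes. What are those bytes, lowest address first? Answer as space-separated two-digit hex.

12324466367089417329 in hexadecimal, padded to 64 bits, is 0xAB094CDCF09D1C71.
Split into bytes (most-significant first): AB 09 4C DC F0 9D 1C 71.
Big-endian stores the most-significant byte at the lowest address.
So the memory order matches the most-significant-first order: AB 09 4C DC F0 9D 1C 71.

AB 09 4C DC F0 9D 1C 71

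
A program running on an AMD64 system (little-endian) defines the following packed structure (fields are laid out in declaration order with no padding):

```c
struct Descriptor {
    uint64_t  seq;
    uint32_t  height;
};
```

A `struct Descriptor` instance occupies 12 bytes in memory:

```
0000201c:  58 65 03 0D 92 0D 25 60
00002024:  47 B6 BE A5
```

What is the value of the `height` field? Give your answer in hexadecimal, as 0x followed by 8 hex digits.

0xA5BEB647

`height` follows `seq` (8 bytes), so it starts at byte offset 8 and occupies 4 bytes.
Bytes at offsets 8..11: 47 B6 BE A5.
In little-endian order the low byte comes first in memory.
Reassemble most-significant byte first: A5 BE B6 47 → 0xA5BEB647.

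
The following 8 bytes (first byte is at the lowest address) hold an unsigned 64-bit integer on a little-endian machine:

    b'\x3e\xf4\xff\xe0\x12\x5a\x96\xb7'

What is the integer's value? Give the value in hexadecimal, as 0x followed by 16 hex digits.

In little-endian order the low byte comes first in memory.
Reassemble most-significant byte first: B7 96 5A 12 E0 FF F4 3E → 0xB7965A12E0FFF43E.

0xB7965A12E0FFF43E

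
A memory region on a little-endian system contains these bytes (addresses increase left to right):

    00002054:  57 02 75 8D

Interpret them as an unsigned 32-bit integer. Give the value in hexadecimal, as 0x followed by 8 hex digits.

0x8D750257

In little-endian order the low byte comes first in memory.
Reassemble most-significant byte first: 8D 75 02 57 → 0x8D750257.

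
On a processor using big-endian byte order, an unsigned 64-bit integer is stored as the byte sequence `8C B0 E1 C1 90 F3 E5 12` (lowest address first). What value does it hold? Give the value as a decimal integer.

In big-endian order the high byte comes first in memory.
The bytes are already most-significant first: 0x8CB0E1C190F3E512.
0x8CB0E1C190F3E512 = 10137850982687827218.

10137850982687827218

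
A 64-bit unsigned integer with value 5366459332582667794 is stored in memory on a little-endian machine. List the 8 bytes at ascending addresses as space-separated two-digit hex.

12 76 2B 8C 54 7E 79 4A

5366459332582667794 in hexadecimal, padded to 64 bits, is 0x4A797E548C2B7612.
Split into bytes (most-significant first): 4A 79 7E 54 8C 2B 76 12.
In little-endian order the low byte comes first in memory.
So at ascending addresses the bytes are 12 76 2B 8C 54 7E 79 4A.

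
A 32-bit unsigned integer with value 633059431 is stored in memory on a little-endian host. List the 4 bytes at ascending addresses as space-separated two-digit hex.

633059431 in hexadecimal, padded to 32 bits, is 0x25BBB867.
Split into bytes (most-significant first): 25 BB B8 67.
Little-endian stores the least-significant byte at the lowest address.
So at ascending addresses the bytes are 67 B8 BB 25.

67 B8 BB 25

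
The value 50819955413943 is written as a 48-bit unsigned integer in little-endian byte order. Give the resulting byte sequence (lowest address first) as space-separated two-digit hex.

B7 D3 63 71 38 2E

50819955413943 in hexadecimal, padded to 48 bits, is 0x2E387163D3B7.
Split into bytes (most-significant first): 2E 38 71 63 D3 B7.
In little-endian order the low byte comes first in memory.
So at ascending addresses the bytes are B7 D3 63 71 38 2E.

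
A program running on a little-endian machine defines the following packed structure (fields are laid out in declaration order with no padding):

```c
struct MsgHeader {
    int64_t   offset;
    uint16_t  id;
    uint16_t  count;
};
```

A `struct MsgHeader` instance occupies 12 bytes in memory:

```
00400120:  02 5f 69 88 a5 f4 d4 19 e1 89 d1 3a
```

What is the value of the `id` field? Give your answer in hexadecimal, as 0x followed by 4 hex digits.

0x89E1

`id` follows `offset` (8 bytes), so it starts at byte offset 8 and occupies 2 bytes.
Bytes at offsets 8..9: E1 89.
In little-endian order the low byte comes first in memory.
Reassemble most-significant byte first: 89 E1 → 0x89E1.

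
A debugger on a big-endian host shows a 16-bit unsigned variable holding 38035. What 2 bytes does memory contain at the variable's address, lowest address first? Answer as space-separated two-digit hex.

38035 in hexadecimal, padded to 16 bits, is 0x9493.
Split into bytes (most-significant first): 94 93.
Big-endian stores the most-significant byte at the lowest address.
So the memory order matches the most-significant-first order: 94 93.

94 93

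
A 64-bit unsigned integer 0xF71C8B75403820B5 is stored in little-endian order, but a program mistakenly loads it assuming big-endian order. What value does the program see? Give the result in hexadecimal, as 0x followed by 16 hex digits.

0xB5203840758B1CF7

Stored little-endian, the bytes at ascending addresses are B5 20 38 40 75 8B 1C F7.
Read back as big-endian, the last byte is least significant, giving 0xB5203840758B1CF7.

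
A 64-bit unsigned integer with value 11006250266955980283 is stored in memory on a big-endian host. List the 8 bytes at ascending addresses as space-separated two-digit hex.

98 BE 0E 4D DE F5 9D FB

11006250266955980283 in hexadecimal, padded to 64 bits, is 0x98BE0E4DDEF59DFB.
Split into bytes (most-significant first): 98 BE 0E 4D DE F5 9D FB.
Big-endian: lowest address holds the most-significant byte.
So the memory order matches the most-significant-first order: 98 BE 0E 4D DE F5 9D FB.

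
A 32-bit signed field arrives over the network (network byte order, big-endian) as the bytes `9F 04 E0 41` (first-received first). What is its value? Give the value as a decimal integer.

-1627070399

Big-endian stores the most-significant byte at the lowest address.
The bytes are already most-significant first: 0x9F04E041.
Top bit is set, so as a signed 32-bit value this is 0x9F04E041 − 2^32 = -1627070399.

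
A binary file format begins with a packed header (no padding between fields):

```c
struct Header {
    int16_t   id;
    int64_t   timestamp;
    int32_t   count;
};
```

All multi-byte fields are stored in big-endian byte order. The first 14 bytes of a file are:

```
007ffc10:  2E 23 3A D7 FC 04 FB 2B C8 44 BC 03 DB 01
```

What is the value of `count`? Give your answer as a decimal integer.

-1140598015

`count` follows `id` (2 B), `timestamp` (8 B), so it starts at offset 2 + 8 = 10 and occupies 4 bytes.
Bytes at offsets 10..13: BC 03 DB 01.
Big-endian: lowest address holds the most-significant byte.
The bytes are already most-significant first: 0xBC03DB01.
Top bit is set, so as a signed 32-bit value this is 0xBC03DB01 − 2^32 = -1140598015.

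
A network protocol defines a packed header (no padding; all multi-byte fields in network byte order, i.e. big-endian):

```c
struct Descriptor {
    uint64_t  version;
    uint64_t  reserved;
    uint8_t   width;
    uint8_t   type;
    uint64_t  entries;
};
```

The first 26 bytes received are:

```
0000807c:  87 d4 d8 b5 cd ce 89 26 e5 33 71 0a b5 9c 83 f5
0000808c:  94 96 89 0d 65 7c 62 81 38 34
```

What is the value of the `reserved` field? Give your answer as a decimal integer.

16515668549308285941

`reserved` follows `version` (8 bytes), so it starts at byte offset 8 and occupies 8 bytes.
Bytes at offsets 8..15: E5 33 71 0A B5 9C 83 F5.
Big-endian stores the most-significant byte at the lowest address.
The bytes are already most-significant first: 0xE533710AB59C83F5.
0xE533710AB59C83F5 = 16515668549308285941.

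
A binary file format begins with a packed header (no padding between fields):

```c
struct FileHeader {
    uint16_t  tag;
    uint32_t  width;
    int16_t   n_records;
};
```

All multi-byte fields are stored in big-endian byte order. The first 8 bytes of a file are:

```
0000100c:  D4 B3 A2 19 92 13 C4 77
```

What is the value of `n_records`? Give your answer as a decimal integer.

`n_records` follows `tag` (2 B), `width` (4 B), so it starts at offset 2 + 4 = 6 and occupies 2 bytes.
Bytes at offsets 6..7: C4 77.
Big-endian stores the most-significant byte at the lowest address.
The bytes are already most-significant first: 0xC477.
Top bit is set, so as a signed 16-bit value this is 0xC477 − 2^16 = -15241.

-15241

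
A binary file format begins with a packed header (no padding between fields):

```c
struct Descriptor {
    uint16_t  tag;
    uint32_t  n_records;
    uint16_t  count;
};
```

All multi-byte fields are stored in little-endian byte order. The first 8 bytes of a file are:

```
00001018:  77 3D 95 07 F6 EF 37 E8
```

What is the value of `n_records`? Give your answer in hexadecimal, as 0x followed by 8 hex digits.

`n_records` follows `tag` (2 bytes), so it starts at byte offset 2 and occupies 4 bytes.
Bytes at offsets 2..5: 95 07 F6 EF.
In little-endian order the low byte comes first in memory.
Reassemble most-significant byte first: EF F6 07 95 → 0xEFF60795.

0xEFF60795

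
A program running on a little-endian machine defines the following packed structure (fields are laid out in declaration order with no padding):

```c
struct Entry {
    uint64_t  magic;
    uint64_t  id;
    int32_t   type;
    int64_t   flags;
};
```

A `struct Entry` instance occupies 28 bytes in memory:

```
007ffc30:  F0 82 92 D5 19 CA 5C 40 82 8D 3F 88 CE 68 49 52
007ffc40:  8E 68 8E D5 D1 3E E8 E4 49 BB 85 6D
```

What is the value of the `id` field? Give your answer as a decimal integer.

5929385620668386690

`id` follows `magic` (8 bytes), so it starts at byte offset 8 and occupies 8 bytes.
Bytes at offsets 8..15: 82 8D 3F 88 CE 68 49 52.
Little-endian: lowest address holds the least-significant byte.
Reassemble most-significant byte first: 52 49 68 CE 88 3F 8D 82 → 0x524968CE883F8D82.
0x524968CE883F8D82 = 5929385620668386690.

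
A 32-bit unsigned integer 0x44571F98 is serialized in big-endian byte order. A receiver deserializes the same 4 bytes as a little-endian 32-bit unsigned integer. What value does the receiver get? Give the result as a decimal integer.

Stored big-endian, the bytes at ascending addresses are 44 57 1F 98.
Read back as little-endian, the first byte is least significant, giving 0x981F5744.
0x981F5744 = 2552190788.

2552190788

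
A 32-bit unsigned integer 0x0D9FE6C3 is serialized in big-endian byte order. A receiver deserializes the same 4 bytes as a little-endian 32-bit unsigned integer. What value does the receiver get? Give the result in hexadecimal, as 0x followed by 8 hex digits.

0xC3E69F0D

Stored big-endian, the bytes at ascending addresses are 0D 9F E6 C3.
Read back as little-endian, the first byte is least significant, giving 0xC3E69F0D.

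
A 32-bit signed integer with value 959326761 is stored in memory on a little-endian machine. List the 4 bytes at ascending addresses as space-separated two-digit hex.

959326761 in hexadecimal, padded to 32 bits, is 0x392E2A29.
Split into bytes (most-significant first): 39 2E 2A 29.
Little-endian stores the least-significant byte at the lowest address.
So at ascending addresses the bytes are 29 2A 2E 39.

29 2A 2E 39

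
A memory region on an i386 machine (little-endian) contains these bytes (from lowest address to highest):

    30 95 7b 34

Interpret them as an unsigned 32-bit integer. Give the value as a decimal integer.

880514352

Little-endian: lowest address holds the least-significant byte.
Reassemble most-significant byte first: 34 7B 95 30 → 0x347B9530.
0x347B9530 = 880514352.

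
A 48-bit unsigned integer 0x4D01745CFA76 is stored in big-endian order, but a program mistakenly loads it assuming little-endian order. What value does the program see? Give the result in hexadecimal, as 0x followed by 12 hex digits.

0x76FA5C74014D

Stored big-endian, the bytes at ascending addresses are 4D 01 74 5C FA 76.
Read back as little-endian, the first byte is least significant, giving 0x76FA5C74014D.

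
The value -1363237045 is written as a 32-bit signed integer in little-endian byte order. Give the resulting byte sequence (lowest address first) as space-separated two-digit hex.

Two's complement of -1363237045 in 32 bits: 1363237045 = 0x514158B5; invert → 0xAEBEA74A; add 1 → 0xAEBEA74B.
Split into bytes (most-significant first): AE BE A7 4B.
Little-endian stores the least-significant byte at the lowest address.
So at ascending addresses the bytes are 4B A7 BE AE.

4B A7 BE AE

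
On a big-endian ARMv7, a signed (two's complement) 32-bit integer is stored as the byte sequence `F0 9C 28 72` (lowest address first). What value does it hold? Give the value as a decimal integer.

-258201486

In big-endian order the high byte comes first in memory.
The bytes are already most-significant first: 0xF09C2872.
Top bit is set, so as a signed 32-bit value this is 0xF09C2872 − 2^32 = -258201486.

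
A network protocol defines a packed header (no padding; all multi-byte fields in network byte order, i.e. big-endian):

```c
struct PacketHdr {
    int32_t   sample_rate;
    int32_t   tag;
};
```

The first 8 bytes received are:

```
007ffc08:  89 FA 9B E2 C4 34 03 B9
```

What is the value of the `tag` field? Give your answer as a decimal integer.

-1003224135

`tag` follows `sample_rate` (4 bytes), so it starts at byte offset 4 and occupies 4 bytes.
Bytes at offsets 4..7: C4 34 03 B9.
In big-endian order the high byte comes first in memory.
The bytes are already most-significant first: 0xC43403B9.
Top bit is set, so as a signed 32-bit value this is 0xC43403B9 − 2^32 = -1003224135.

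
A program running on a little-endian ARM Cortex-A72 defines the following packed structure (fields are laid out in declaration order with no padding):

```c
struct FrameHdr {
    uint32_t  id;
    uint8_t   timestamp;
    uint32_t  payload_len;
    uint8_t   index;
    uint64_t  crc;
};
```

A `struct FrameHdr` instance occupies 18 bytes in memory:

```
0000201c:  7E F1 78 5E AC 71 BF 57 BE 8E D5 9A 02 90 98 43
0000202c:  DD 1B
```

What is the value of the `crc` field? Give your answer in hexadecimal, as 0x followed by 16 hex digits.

0x1BDD439890029AD5

`crc` follows `id` (4 B), `timestamp` (1 B), `payload_len` (4 B), `index` (1 B), so it starts at offset 4 + 1 + 4 + 1 = 10 and occupies 8 bytes.
Bytes at offsets 10..17: D5 9A 02 90 98 43 DD 1B.
Little-endian: lowest address holds the least-significant byte.
Reassemble most-significant byte first: 1B DD 43 98 90 02 9A D5 → 0x1BDD439890029AD5.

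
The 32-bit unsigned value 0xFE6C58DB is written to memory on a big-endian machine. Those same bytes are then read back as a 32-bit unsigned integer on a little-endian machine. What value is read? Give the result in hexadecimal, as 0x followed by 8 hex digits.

0xDB586CFE

Stored big-endian, the bytes at ascending addresses are FE 6C 58 DB.
Read back as little-endian, the first byte is least significant, giving 0xDB586CFE.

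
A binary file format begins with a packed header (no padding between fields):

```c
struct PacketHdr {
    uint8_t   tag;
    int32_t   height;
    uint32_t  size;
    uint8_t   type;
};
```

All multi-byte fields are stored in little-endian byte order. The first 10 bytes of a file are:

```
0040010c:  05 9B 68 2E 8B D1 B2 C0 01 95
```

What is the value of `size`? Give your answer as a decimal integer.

`size` follows `tag` (1 B), `height` (4 B), so it starts at offset 1 + 4 = 5 and occupies 4 bytes.
Bytes at offsets 5..8: D1 B2 C0 01.
Little-endian stores the least-significant byte at the lowest address.
Reassemble most-significant byte first: 01 C0 B2 D1 → 0x01C0B2D1.
0x01C0B2D1 = 29405905.

29405905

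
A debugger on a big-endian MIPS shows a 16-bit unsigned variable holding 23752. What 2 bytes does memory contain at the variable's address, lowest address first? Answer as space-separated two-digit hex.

5C C8

23752 in hexadecimal, padded to 16 bits, is 0x5CC8.
Split into bytes (most-significant first): 5C C8.
Big-endian stores the most-significant byte at the lowest address.
So the memory order matches the most-significant-first order: 5C C8.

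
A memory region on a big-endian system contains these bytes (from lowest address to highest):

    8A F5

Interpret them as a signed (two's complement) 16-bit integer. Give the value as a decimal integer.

Big-endian: lowest address holds the most-significant byte.
The bytes are already most-significant first: 0x8AF5.
Top bit is set, so as a signed 16-bit value this is 0x8AF5 − 2^16 = -29963.

-29963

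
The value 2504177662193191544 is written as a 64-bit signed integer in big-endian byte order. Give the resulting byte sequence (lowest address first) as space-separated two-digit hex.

22 C0 A0 50 E9 7E 4A 78

2504177662193191544 in hexadecimal, padded to 64 bits, is 0x22C0A050E97E4A78.
Split into bytes (most-significant first): 22 C0 A0 50 E9 7E 4A 78.
Big-endian stores the most-significant byte at the lowest address.
So the memory order matches the most-significant-first order: 22 C0 A0 50 E9 7E 4A 78.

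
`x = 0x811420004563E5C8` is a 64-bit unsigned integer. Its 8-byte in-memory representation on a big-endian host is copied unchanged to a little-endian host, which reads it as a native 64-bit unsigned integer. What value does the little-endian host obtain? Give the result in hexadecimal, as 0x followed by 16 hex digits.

0xC8E5634500201481

Stored big-endian, the bytes at ascending addresses are 81 14 20 00 45 63 E5 C8.
Read back as little-endian, the first byte is least significant, giving 0xC8E5634500201481.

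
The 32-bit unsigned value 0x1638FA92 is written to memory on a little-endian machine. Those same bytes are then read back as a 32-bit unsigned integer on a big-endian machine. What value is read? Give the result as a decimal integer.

2465871894

Stored little-endian, the bytes at ascending addresses are 92 FA 38 16.
Read back as big-endian, the last byte is least significant, giving 0x92FA3816.
0x92FA3816 = 2465871894.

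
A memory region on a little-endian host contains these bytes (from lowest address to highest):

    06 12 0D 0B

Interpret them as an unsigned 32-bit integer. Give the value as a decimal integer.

Little-endian: lowest address holds the least-significant byte.
Reassemble most-significant byte first: 0B 0D 12 06 → 0x0B0D1206.
0x0B0D1206 = 185405958.

185405958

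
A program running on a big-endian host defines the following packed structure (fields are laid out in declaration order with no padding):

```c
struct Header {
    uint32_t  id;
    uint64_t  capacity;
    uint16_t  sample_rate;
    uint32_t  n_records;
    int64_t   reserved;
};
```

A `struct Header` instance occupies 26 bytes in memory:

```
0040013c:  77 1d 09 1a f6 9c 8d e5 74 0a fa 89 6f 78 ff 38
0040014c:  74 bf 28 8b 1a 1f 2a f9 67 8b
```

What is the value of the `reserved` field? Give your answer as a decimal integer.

2921457504447195019

`reserved` follows `id` (4 B), `capacity` (8 B), `sample_rate` (2 B), `n_records` (4 B), so it starts at offset 4 + 8 + 2 + 4 = 18 and occupies 8 bytes.
Bytes at offsets 18..25: 28 8B 1A 1F 2A F9 67 8B.
In big-endian order the high byte comes first in memory.
The bytes are already most-significant first: 0x288B1A1F2AF9678B.
0x288B1A1F2AF9678B = 2921457504447195019.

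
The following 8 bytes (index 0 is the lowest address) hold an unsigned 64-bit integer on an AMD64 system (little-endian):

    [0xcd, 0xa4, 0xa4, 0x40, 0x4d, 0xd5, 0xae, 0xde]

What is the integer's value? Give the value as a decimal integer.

Little-endian stores the least-significant byte at the lowest address.
Reassemble most-significant byte first: DE AE D5 4D 40 A4 A4 CD → 0xDEAED54D40A4A4CD.
0xDEAED54D40A4A4CD = 16045997050141385933.

16045997050141385933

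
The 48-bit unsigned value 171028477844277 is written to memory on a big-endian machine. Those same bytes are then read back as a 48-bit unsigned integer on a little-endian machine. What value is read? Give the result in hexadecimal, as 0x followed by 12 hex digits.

171028477844277 in 48-bit hexadecimal is 0x9B8CABAB1B35.
Stored big-endian, the bytes at ascending addresses are 9B 8C AB AB 1B 35.
Read back as little-endian, the first byte is least significant, giving 0x351BABAB8C9B.

0x351BABAB8C9B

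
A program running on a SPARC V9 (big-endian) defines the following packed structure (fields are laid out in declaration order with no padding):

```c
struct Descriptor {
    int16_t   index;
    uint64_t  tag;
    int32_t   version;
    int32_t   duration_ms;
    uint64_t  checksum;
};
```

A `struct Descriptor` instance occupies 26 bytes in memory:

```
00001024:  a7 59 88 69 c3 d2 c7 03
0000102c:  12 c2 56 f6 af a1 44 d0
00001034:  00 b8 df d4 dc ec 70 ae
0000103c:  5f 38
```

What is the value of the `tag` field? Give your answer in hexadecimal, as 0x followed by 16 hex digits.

0x8869C3D2C70312C2

`tag` follows `index` (2 bytes), so it starts at byte offset 2 and occupies 8 bytes.
Bytes at offsets 2..9: 88 69 C3 D2 C7 03 12 C2.
Big-endian: lowest address holds the most-significant byte.
The bytes are already most-significant first: 0x8869C3D2C70312C2.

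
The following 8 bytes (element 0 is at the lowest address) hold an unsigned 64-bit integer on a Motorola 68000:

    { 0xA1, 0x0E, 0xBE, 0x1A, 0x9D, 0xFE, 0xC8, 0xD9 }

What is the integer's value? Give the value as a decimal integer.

11605422311309494489

Big-endian: lowest address holds the most-significant byte.
The bytes are already most-significant first: 0xA10EBE1A9DFEC8D9.
0xA10EBE1A9DFEC8D9 = 11605422311309494489.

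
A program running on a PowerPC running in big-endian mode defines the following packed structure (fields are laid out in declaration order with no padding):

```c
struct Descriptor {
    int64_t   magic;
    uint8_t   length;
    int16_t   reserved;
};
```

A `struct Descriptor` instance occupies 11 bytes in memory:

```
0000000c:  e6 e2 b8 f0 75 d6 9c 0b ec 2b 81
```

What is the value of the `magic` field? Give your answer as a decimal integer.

`magic` is the first field, at byte offset 0, occupying 8 bytes.
Bytes at offsets 0..7: E6 E2 B8 F0 75 D6 9C 0B.
Big-endian stores the most-significant byte at the lowest address.
The bytes are already most-significant first: 0xE6E2B8F075D69C0B.
Top bit is set, so as a signed 64-bit value this is 0xE6E2B8F075D69C0B − 2^64 = -1809680757340857333.

-1809680757340857333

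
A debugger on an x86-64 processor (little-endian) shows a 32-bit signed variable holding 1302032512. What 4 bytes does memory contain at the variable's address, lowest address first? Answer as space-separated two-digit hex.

1302032512 in hexadecimal, padded to 32 bits, is 0x4D9B7080.
Split into bytes (most-significant first): 4D 9B 70 80.
Little-endian: lowest address holds the least-significant byte.
So at ascending addresses the bytes are 80 70 9B 4D.

80 70 9B 4D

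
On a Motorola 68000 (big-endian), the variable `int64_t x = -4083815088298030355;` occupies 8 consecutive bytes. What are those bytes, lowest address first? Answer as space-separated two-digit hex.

C7 53 5F D0 6D 9D 8A ED

Two's complement of -4083815088298030355 in 64 bits: 4083815088298030355 = 0x38ACA02F92627513; invert → 0xC7535FD06D9D8AEC; add 1 → 0xC7535FD06D9D8AED.
Split into bytes (most-significant first): C7 53 5F D0 6D 9D 8A ED.
Big-endian: lowest address holds the most-significant byte.
So the memory order matches the most-significant-first order: C7 53 5F D0 6D 9D 8A ED.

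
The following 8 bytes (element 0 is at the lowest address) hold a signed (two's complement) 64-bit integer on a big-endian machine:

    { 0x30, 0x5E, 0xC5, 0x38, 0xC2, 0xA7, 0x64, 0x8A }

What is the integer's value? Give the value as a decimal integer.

3485440009205933194

In big-endian order the high byte comes first in memory.
The bytes are already most-significant first: 0x305EC538C2A7648A.
0x305EC538C2A7648A = 3485440009205933194.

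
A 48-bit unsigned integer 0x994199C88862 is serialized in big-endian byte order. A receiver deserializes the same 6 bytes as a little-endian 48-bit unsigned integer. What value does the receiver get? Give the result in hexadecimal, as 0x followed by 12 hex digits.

Stored big-endian, the bytes at ascending addresses are 99 41 99 C8 88 62.
Read back as little-endian, the first byte is least significant, giving 0x6288C8994199.

0x6288C8994199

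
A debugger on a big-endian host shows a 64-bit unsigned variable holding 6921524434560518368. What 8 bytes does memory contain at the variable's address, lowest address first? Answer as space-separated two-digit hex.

60 0E 31 CD 2A 2A 88 E0

6921524434560518368 in hexadecimal, padded to 64 bits, is 0x600E31CD2A2A88E0.
Split into bytes (most-significant first): 60 0E 31 CD 2A 2A 88 E0.
Big-endian: lowest address holds the most-significant byte.
So the memory order matches the most-significant-first order: 60 0E 31 CD 2A 2A 88 E0.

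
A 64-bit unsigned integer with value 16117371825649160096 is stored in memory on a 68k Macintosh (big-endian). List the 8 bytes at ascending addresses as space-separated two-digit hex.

DF AC 68 48 2C B5 0F A0

16117371825649160096 in hexadecimal, padded to 64 bits, is 0xDFAC68482CB50FA0.
Split into bytes (most-significant first): DF AC 68 48 2C B5 0F A0.
In big-endian order the high byte comes first in memory.
So the memory order matches the most-significant-first order: DF AC 68 48 2C B5 0F A0.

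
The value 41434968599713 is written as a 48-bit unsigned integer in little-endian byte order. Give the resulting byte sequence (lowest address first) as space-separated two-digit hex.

41434968599713 in hexadecimal, padded to 48 bits, is 0x25AF5495ACA1.
Split into bytes (most-significant first): 25 AF 54 95 AC A1.
Little-endian: lowest address holds the least-significant byte.
So at ascending addresses the bytes are A1 AC 95 54 AF 25.

A1 AC 95 54 AF 25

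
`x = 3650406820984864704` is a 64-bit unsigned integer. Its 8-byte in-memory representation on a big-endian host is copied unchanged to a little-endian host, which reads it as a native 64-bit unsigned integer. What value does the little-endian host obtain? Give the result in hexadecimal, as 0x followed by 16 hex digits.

0xC03F77BAA9D9A832

3650406820984864704 in 64-bit hexadecimal is 0x32A8D9A9BA773FC0.
Stored big-endian, the bytes at ascending addresses are 32 A8 D9 A9 BA 77 3F C0.
Read back as little-endian, the first byte is least significant, giving 0xC03F77BAA9D9A832.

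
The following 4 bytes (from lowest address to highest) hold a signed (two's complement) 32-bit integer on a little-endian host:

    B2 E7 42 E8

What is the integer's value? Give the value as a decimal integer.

Little-endian stores the least-significant byte at the lowest address.
Reassemble most-significant byte first: E8 42 E7 B2 → 0xE842E7B2.
Top bit is set, so as a signed 32-bit value this is 0xE842E7B2 − 2^32 = -398268494.

-398268494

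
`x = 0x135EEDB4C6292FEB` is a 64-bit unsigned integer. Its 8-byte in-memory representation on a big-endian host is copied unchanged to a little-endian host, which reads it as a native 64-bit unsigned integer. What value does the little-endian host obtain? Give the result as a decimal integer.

16946809856234184211

Stored big-endian, the bytes at ascending addresses are 13 5E ED B4 C6 29 2F EB.
Read back as little-endian, the first byte is least significant, giving 0xEB2F29C6B4ED5E13.
0xEB2F29C6B4ED5E13 = 16946809856234184211.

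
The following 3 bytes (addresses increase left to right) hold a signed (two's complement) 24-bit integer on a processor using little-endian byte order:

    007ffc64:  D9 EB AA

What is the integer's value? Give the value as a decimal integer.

Little-endian: lowest address holds the least-significant byte.
Reassemble most-significant byte first: AA EB D9 → 0xAAEBD9.
Top bit is set, so as a signed 24-bit value this is 0xAAEBD9 − 2^24 = -5575719.

-5575719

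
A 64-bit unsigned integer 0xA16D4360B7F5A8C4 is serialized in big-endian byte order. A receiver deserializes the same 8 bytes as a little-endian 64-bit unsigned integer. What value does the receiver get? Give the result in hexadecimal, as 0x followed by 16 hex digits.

Stored big-endian, the bytes at ascending addresses are A1 6D 43 60 B7 F5 A8 C4.
Read back as little-endian, the first byte is least significant, giving 0xC4A8F5B760436DA1.

0xC4A8F5B760436DA1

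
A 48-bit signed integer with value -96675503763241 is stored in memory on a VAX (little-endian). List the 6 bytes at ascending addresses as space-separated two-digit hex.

D7 90 F0 FA 12 A8

Two's complement of -96675503763241 in 48 bits: 96675503763241 = 0x57ED050F6F29; invert → 0xA812FAF090D6; add 1 → 0xA812FAF090D7.
Split into bytes (most-significant first): A8 12 FA F0 90 D7.
Little-endian: lowest address holds the least-significant byte.
So at ascending addresses the bytes are D7 90 F0 FA 12 A8.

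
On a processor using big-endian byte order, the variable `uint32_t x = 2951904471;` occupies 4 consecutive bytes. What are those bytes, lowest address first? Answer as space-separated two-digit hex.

2951904471 in hexadecimal, padded to 32 bits, is 0xAFF27CD7.
Split into bytes (most-significant first): AF F2 7C D7.
Big-endian stores the most-significant byte at the lowest address.
So the memory order matches the most-significant-first order: AF F2 7C D7.

AF F2 7C D7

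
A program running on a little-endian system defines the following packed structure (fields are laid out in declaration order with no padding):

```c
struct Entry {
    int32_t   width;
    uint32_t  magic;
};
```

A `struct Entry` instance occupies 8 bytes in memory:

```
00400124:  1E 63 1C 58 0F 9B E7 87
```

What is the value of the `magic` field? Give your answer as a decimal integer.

2280102671

`magic` follows `width` (4 bytes), so it starts at byte offset 4 and occupies 4 bytes.
Bytes at offsets 4..7: 0F 9B E7 87.
In little-endian order the low byte comes first in memory.
Reassemble most-significant byte first: 87 E7 9B 0F → 0x87E79B0F.
0x87E79B0F = 2280102671.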